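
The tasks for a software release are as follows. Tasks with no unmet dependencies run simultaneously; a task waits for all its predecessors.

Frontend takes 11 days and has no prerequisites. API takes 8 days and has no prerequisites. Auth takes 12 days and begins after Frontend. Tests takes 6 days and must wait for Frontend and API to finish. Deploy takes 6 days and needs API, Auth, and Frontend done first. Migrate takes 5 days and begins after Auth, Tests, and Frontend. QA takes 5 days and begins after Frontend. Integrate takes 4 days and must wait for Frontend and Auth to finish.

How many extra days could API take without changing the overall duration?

Frontend→Auth→Deploy = 11+12+6 = 29 sets the makespan at 29 days.
The longest chain containing API totals 19 days.
Float = 29 − 19 = 10.

10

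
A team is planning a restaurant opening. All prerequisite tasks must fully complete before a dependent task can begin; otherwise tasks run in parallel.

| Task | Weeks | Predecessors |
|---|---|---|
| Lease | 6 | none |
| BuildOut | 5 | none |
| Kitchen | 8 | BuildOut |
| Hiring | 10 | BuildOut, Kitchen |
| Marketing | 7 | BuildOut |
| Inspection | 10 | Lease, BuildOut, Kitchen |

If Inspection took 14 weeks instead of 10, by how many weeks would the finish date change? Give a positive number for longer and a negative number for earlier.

The binding path is BuildOut→Kitchen→Inspection = 5+8+10 = 23; finish at 23 weeks.
Since Inspection is critical, the +4 change carries straight to that chain (now 27 weeks).
No other chain overtakes it, so the finish is 27 weeks.
Change in finish: 27 − 23 = +4 weeks.

4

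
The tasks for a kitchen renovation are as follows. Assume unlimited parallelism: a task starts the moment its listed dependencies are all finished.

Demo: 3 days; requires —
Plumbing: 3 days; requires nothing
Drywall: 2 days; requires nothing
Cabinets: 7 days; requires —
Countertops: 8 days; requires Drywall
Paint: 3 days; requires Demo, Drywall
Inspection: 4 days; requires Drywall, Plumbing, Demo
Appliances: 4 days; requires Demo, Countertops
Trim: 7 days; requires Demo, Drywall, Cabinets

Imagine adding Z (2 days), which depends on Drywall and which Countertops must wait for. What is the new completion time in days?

16

Originally the kitchen renovation takes 14 days.
With Z inserted, Countertops now waits for max(Drywall, Z).
New critical path: Drywall→Z→Countertops→Appliances = 2+2+8+4 = 16 ⇒ 16 days.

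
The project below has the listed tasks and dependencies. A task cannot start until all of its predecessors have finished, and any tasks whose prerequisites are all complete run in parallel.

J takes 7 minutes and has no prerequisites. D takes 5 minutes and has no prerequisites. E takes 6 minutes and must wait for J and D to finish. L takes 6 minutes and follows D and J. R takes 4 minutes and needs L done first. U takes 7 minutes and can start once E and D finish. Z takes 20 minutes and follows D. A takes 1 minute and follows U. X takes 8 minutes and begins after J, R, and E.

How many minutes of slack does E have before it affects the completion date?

The longest chain is J→L→R→X = 7+6+4+8 = 25; overall finish 25 minutes.
E finishes as early as 13 and must finish by 17.
So E can slip 17 − 13 = 4 minutes.

4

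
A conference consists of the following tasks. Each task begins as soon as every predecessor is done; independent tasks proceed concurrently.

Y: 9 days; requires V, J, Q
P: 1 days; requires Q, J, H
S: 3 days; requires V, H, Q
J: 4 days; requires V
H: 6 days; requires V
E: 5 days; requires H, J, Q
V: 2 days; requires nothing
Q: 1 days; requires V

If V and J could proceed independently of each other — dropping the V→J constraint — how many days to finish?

Before: longest chain V→J→Y = 2+4+9 = 15, finish 15.
Without V→J, J's earliest start moves from 2 to 0.
New critical path: V→H→E = 2+6+5 = 13 ⇒ 13 days.

13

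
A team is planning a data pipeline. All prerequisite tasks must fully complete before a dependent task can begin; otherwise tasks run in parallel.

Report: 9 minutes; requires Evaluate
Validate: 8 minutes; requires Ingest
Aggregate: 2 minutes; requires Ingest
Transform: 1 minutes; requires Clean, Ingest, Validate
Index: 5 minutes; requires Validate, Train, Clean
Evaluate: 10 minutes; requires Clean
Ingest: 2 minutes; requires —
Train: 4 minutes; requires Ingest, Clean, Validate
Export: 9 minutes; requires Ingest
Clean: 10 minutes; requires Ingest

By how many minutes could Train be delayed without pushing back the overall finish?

Critical path: Ingest→Clean→Evaluate→Report = 2+10+10+9 = 31, so the finish is 31 minutes.
Train finishes as early as 16 and must finish by 26.
Float = 31 − 21 = 10.

10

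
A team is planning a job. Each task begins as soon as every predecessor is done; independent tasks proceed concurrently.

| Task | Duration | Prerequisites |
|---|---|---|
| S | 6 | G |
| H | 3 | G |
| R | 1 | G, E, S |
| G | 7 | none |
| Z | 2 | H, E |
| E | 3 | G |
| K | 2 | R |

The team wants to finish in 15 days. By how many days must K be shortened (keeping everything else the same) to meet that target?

1

Current finish: 16 days; target: 15.
K is on every critical path, so each day cut from K cuts the finish by one (this holds down to a finish of 15).
Need 16 − 15 = 1 day off K → K becomes 1 day, finish becomes 15.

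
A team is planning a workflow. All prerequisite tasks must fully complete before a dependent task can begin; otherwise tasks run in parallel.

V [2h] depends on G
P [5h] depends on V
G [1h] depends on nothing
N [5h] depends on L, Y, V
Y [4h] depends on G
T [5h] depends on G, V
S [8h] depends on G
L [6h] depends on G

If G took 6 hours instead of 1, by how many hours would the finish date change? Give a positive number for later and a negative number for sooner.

5

The binding path is G→L→N = 1+6+5 = 12; finish at 12 hours.
G lies on that path, so at 6 hours the path becomes 17 hours.
The critical path is still G→L→N; finish is now 17 hours.
Change in finish: 17 − 12 = +5 hours.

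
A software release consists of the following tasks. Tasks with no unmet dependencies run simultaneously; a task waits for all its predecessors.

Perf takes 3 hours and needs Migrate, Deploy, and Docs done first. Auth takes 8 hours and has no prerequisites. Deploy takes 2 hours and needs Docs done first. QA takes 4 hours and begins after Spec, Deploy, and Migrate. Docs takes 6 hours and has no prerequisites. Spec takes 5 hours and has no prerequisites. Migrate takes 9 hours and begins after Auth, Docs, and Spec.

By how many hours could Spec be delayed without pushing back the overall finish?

3

Critical path: Auth→Migrate→QA = 8+9+4 = 21, so the finish is 21 hours.
Longest path through Spec: 18 hours (earliest finish 5, latest finish 8).
Float = 21 − 18 = 3.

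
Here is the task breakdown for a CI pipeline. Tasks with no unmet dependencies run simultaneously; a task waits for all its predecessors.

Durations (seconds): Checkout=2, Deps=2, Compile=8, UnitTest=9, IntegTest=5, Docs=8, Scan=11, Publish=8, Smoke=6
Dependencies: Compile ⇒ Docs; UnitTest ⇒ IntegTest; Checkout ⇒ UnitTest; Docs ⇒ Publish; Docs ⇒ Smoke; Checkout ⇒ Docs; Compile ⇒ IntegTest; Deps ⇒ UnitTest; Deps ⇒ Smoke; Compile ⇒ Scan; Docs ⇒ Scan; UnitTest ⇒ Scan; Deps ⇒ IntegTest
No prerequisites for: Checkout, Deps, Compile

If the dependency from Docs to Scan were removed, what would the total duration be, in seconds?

24

With the dependency in place, Compile→Docs→Scan = 8+8+11 = 27 sets the finish at 27 seconds.
Without Docs→Scan, Scan's earliest start moves from 16 to 11.
After: Compile→Docs→Publish = 8+8+8 = 24 → 24 seconds.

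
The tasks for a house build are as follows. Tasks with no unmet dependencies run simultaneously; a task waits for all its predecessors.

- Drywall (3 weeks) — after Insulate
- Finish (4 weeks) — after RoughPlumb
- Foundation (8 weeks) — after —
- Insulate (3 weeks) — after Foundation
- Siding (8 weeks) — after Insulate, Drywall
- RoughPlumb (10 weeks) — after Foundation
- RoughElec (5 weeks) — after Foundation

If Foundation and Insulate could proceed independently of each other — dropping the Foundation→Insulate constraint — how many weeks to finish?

22

Original critical path: Foundation→RoughPlumb→Finish = 8+10+4 = 22 ⇒ 22 weeks.
Without Foundation→Insulate, Insulate's earliest start moves from 8 to 0.
New critical path: Foundation→RoughPlumb→Finish = 8+10+4 = 22 ⇒ 22 weeks.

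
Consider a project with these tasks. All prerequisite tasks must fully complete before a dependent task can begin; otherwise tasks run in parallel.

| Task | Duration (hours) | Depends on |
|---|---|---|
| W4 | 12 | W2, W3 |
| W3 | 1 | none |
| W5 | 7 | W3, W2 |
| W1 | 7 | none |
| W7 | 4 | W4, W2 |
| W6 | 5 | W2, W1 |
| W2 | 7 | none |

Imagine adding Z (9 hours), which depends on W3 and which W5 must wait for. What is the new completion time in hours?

Originally the project takes 23 hours.
With Z inserted, W5 now waits for max(W3, W2, Z).
New critical path: W2→W4→W7 = 7+12+4 = 23 ⇒ 23 hours.

23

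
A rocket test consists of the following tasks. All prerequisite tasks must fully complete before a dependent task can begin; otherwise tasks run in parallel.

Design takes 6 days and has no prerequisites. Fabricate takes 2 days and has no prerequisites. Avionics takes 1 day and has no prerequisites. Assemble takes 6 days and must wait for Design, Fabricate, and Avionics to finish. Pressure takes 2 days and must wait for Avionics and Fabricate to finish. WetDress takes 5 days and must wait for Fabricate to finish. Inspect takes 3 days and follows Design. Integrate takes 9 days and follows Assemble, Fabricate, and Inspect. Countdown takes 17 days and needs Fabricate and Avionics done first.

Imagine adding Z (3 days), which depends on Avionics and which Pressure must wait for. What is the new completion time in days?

Originally the plan takes 21 days.
With Z inserted, Pressure now waits for max(Avionics, Fabricate, Z).
New critical path: Design→Assemble→Integrate = 6+6+9 = 21 ⇒ 21 days.

21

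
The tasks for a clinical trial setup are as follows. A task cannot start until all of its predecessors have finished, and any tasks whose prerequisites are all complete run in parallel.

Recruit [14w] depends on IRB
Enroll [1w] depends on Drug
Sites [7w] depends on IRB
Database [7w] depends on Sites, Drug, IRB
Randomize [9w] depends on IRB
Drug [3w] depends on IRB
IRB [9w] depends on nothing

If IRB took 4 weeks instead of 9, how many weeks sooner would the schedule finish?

5

The binding path is IRB→Sites→Database = 9+7+7 = 23; finish at 23 weeks.
IRB lies on that path, so at 4 weeks the path becomes 18 weeks.
That remains the longest chain; total 18 weeks.
Change in finish: 18 − 23 = -5 weeks.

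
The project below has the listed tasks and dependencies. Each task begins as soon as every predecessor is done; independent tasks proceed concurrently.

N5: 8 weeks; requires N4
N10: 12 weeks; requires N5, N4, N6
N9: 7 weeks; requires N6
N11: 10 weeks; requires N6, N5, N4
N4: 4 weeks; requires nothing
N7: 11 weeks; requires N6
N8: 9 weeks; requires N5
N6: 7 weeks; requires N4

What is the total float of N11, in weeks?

2

Critical path: N4→N5→N10 = 4+8+12 = 24, so the finish is 24 weeks.
Longest path through N11: 22 weeks (earliest finish 22, latest finish 24).
Float = 24 − 22 = 2.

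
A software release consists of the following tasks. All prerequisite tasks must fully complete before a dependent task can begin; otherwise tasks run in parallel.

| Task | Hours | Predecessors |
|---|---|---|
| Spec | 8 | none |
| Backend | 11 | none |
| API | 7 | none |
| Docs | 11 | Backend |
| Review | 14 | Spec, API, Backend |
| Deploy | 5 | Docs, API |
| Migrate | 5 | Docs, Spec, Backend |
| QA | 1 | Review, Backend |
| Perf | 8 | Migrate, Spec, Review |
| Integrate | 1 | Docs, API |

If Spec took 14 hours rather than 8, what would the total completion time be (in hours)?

As given, the longest chain is Backend→Docs→Migrate→Perf = 11+11+5+8 = 35, so the finish is 35 hours.
Spec has 5 hours of float (longest path through it is 30).
New critical path: Spec→Review→Perf = 14+14+8 = 36 ⇒ 36 hours.

36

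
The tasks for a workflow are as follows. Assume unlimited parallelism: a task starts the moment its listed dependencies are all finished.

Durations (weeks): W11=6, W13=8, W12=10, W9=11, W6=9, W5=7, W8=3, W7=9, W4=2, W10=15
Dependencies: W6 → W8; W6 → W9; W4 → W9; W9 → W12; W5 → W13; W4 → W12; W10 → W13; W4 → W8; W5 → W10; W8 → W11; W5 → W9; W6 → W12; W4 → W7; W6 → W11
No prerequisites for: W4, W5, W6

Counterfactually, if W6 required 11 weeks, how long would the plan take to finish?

32

Critical path before the change: W6→W9→W12 = 9+11+10 = 30 giving 30 weeks.
W6 lies on that path, so at 11 weeks the path becomes 32 weeks.
The critical path is still W6→W9→W12; finish is now 32 weeks.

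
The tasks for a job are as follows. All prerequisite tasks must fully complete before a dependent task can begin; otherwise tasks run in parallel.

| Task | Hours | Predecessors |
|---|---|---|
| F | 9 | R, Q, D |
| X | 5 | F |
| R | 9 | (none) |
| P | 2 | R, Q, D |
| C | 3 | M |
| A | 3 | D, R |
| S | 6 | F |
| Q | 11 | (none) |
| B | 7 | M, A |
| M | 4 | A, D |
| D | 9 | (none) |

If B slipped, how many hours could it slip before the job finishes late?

Q→F→S = 11+9+6 = 26 sets the makespan at 26 hours.
The longest chain containing B totals 23 hours.
Float = 26 − 23 = 3.

3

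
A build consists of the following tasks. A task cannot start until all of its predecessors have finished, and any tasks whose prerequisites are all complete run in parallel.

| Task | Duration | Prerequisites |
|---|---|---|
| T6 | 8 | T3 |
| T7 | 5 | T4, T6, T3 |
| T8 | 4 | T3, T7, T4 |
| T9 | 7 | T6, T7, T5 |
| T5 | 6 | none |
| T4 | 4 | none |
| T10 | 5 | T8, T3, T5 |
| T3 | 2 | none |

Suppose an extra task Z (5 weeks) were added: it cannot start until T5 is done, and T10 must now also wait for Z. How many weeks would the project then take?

Originally the project takes 24 weeks.
With Z inserted, T10 now waits for max(T8, T3, T5, Z).
New critical path: T3→T6→T7→T8→T10 = 2+8+5+4+5 = 24 ⇒ 24 weeks.

24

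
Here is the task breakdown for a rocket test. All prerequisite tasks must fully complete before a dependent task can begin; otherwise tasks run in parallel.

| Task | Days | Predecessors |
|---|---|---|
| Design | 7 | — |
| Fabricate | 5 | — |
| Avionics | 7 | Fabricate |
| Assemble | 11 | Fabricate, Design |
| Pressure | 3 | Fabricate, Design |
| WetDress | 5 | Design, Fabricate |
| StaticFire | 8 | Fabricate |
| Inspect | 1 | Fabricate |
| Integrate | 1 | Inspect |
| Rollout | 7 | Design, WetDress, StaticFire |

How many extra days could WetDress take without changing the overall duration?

1

Critical path: Fabricate→StaticFire→Rollout = 5+8+7 = 20, so the finish is 20 days.
WetDress finishes as early as 12 and must finish by 13.
So WetDress can slip 13 − 12 = 1 day.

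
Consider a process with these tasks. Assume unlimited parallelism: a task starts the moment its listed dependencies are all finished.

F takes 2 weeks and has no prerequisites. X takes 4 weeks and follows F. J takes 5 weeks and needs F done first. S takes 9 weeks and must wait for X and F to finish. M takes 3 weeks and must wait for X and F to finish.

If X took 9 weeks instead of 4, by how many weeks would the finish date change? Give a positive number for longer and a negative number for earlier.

5

Critical path before the change: F→X→S = 2+4+9 = 15 giving 15 weeks.
X lies on that path, so at 9 weeks the path becomes 20 weeks.
The critical path is still F→X→S; finish is now 20 weeks.
Change in finish: 20 − 15 = +5 weeks.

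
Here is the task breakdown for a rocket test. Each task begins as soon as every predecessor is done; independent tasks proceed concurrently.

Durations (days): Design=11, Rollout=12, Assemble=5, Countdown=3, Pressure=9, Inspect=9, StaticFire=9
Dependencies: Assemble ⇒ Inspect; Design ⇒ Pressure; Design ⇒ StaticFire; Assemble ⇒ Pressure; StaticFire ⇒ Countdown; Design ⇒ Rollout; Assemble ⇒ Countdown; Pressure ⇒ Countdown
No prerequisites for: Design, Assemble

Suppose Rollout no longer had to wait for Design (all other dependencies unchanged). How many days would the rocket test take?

23

Original critical path: Design→Pressure→Countdown = 11+9+3 = 23 ⇒ 23 days.
Without Design→Rollout, Rollout's earliest start moves from 11 to 0.
The longest chain is now Design→Pressure→Countdown = 11+9+3 = 23, so the rocket test takes 23 days.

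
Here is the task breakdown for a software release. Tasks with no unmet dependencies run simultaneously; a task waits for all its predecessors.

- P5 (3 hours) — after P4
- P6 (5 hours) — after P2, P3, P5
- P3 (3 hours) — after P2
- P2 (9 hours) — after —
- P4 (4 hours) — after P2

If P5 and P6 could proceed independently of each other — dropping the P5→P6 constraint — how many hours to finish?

Before: longest chain P2→P4→P5→P6 = 9+4+3+5 = 21, finish 21.
Without P5→P6, P6's earliest start moves from 16 to 12.
After: P2→P3→P6 = 9+3+5 = 17 → 17 hours.

17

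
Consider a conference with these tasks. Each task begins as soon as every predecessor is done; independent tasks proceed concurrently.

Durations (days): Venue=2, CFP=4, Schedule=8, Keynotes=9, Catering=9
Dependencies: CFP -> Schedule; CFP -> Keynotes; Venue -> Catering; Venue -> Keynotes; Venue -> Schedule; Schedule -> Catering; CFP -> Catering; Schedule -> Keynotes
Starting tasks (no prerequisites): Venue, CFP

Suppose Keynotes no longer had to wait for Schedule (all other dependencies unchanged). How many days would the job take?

Original critical path: CFP→Schedule→Keynotes = 4+8+9 = 21 ⇒ 21 days.
Without Schedule→Keynotes, Keynotes's earliest start moves from 12 to 4.
The longest chain is now CFP→Schedule→Catering = 4+8+9 = 21, so the job takes 21 days.

21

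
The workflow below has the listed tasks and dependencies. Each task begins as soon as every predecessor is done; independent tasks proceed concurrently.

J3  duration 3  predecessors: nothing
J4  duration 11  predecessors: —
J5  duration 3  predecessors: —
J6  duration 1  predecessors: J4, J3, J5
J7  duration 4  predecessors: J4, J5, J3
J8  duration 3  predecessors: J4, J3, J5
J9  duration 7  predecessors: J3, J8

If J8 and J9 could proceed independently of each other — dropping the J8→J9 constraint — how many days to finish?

With the dependency in place, J4→J8→J9 = 11+3+7 = 21 sets the finish at 21 days.
Without J8→J9, J9's earliest start moves from 14 to 3.
After: J4→J7 = 11+4 = 15 → 15 days.

15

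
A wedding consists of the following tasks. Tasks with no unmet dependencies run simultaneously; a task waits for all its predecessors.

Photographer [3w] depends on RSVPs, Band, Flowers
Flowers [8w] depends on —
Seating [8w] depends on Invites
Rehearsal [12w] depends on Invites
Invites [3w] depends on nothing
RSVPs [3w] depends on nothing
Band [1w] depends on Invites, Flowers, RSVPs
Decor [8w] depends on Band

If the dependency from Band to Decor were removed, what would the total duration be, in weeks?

15

Original critical path: Flowers→Band→Decor = 8+1+8 = 17 ⇒ 17 weeks.
Without Band→Decor, Decor's earliest start moves from 9 to 0.
After: Invites→Rehearsal = 3+12 = 15 → 15 weeks.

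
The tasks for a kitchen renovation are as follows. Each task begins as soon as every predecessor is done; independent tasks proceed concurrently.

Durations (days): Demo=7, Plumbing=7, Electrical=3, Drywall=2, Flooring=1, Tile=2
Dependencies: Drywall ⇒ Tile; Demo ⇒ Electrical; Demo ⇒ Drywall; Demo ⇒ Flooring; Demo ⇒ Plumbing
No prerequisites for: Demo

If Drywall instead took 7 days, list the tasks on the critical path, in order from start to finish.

As given, the longest chain is Demo→Plumbing = 7+7 = 14, so the finish is 14 days.
Drywall has 3 days of float (longest path through it is 11).
New critical path: Demo→Drywall→Tile = 7+7+2 = 16 ⇒ 16 days.

Demo, Drywall, Tile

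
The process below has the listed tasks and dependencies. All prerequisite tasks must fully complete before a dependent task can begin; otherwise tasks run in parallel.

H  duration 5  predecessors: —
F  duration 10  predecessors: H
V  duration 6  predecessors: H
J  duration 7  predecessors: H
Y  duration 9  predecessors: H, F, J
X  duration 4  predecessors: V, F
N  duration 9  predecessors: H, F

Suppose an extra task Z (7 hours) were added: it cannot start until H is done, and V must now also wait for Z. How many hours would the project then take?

Originally the project takes 24 hours.
With Z inserted, V now waits for max(H, Z).
New critical path: H→F→Y = 5+10+9 = 24 ⇒ 24 hours.

24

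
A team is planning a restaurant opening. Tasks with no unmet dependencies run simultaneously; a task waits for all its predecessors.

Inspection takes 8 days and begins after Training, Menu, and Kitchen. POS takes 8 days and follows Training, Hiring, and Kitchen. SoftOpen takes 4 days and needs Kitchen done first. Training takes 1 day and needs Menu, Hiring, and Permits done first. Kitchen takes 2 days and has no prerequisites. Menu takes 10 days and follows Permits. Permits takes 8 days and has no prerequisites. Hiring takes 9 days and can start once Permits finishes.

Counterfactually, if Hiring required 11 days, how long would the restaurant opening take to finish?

28

The binding path is Permits→Menu→Training→POS = 8+10+1+8 = 27; finish at 27 days.
Hiring has 1 day of float (longest path through it is 26).
New critical path: Permits→Hiring→Training→POS = 8+11+1+8 = 28 ⇒ 28 days.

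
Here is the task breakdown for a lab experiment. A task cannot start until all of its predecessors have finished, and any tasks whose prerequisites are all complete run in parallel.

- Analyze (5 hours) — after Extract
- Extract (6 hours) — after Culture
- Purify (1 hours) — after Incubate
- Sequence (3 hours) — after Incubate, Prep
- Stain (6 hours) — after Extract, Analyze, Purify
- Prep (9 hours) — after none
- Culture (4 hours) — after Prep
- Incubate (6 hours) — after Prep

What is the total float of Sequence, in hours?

12

Critical path: Prep→Culture→Extract→Analyze→Stain = 9+4+6+5+6 = 30, so the finish is 30 hours.
Longest path through Sequence: 18 hours (earliest finish 18, latest finish 30).
So Sequence can slip 30 − 18 = 12 hours.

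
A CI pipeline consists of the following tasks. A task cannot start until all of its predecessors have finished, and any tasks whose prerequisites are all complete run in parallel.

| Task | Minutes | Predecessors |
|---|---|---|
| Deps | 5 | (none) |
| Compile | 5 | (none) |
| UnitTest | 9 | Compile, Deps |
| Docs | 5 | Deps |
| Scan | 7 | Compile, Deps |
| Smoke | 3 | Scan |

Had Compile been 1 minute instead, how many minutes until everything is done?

As given, the longest chain is Compile→Scan→Smoke = 5+7+3 = 15, so the finish is 15 minutes.
Compile lies on that path, so at 1 minute the path becomes 11 minutes.
New critical path: Deps→Scan→Smoke = 5+7+3 = 15 ⇒ 15 minutes.

15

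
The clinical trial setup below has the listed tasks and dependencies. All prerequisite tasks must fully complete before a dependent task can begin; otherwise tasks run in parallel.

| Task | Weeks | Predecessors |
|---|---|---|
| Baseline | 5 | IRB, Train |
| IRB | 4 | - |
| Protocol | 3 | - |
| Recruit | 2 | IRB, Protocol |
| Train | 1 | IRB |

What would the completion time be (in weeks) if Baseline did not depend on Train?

Original critical path: IRB→Train→Baseline = 4+1+5 = 10 ⇒ 10 weeks.
Without Train→Baseline, Baseline's earliest start moves from 5 to 4.
After: IRB→Baseline = 4+5 = 9 → 9 weeks.

9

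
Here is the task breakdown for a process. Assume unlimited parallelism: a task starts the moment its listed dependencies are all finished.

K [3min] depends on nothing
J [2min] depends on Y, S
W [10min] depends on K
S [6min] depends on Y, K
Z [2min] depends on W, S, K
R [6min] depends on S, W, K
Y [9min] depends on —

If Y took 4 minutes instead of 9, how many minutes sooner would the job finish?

As given, the longest chain is Y→S→R = 9+6+6 = 21, so the finish is 21 minutes.
Y lies on that path, so at 4 minutes the path becomes 16 minutes.
Now K→W→R = 3+10+6 = 19 is longest, so the finish becomes 19 minutes.
Change in finish: 19 − 21 = -2 minutes.

2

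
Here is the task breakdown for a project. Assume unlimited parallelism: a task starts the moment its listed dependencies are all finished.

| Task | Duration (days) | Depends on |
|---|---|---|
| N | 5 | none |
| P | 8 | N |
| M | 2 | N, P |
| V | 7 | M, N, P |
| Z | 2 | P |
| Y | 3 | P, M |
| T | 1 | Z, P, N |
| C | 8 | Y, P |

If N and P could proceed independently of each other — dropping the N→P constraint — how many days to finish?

Before: longest chain N→P→M→Y→C = 5+8+2+3+8 = 26, finish 26.
Without N→P, P's earliest start moves from 5 to 0.
New critical path: P→M→Y→C = 8+2+3+8 = 21 ⇒ 21 days.

21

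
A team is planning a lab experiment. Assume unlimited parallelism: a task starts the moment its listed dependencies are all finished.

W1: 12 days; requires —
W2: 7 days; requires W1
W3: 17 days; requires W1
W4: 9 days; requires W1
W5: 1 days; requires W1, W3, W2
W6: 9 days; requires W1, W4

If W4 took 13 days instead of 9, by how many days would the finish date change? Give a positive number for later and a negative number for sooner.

Actual critical path: W1→W4→W6 = 12+9+9 = 30 ⇒ 30 days.
Since W4 is critical, the +4 change carries straight to that chain (now 34 days).
That remains the longest chain; total 34 days.
Change in finish: 34 − 30 = +4 days.

4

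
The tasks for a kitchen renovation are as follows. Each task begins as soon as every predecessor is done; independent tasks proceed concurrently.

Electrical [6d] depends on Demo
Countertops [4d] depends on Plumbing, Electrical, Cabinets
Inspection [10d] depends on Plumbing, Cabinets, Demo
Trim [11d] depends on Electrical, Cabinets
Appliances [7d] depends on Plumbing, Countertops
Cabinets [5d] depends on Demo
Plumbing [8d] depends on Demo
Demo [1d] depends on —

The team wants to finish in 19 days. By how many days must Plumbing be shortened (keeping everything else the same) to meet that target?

Current finish: 20 days; target: 19.
Plumbing is on every critical path, so each day cut from Plumbing cuts the finish by one (this holds down to a finish of 18).
Need 20 − 19 = 1 day off Plumbing → Plumbing becomes 7 days, finish becomes 19.

1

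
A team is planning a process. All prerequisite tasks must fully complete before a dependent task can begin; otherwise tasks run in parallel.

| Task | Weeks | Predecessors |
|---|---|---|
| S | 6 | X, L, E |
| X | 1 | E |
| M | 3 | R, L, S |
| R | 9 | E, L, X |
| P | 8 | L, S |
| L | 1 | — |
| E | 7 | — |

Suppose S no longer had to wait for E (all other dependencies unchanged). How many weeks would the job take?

22

Original critical path: E→X→S→P = 7+1+6+8 = 22 ⇒ 22 weeks.
Dropping E→S doesn't change S's earliest start (8); another predecessor still binds.
After: E→X→S→P = 7+1+6+8 = 22 → 22 weeks.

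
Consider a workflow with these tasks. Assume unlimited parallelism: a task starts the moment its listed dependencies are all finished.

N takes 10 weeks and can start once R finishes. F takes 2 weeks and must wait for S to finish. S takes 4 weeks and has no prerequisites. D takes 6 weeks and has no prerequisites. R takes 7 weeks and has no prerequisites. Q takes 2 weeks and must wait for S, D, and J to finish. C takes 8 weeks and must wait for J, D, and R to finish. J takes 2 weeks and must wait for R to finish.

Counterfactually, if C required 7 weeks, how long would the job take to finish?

17

As given, the longest chain is R→J→C = 7+2+8 = 17, so the finish is 17 weeks.
Since C is critical, the -1 change carries straight to that chain (now 16 weeks).
Now R→N = 7+10 = 17 is longest, so the finish becomes 17 weeks.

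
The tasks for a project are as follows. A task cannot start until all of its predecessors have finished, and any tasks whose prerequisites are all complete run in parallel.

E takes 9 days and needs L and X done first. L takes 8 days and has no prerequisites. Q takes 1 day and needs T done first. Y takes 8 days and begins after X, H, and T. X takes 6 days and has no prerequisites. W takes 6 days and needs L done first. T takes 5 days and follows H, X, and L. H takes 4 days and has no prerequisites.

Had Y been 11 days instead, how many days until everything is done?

Critical path before the change: L→T→Y = 8+5+8 = 21 giving 21 days.
Y lies on that path, so at 11 days the path becomes 24 days.
No other chain overtakes it, so the finish is 24 days.

24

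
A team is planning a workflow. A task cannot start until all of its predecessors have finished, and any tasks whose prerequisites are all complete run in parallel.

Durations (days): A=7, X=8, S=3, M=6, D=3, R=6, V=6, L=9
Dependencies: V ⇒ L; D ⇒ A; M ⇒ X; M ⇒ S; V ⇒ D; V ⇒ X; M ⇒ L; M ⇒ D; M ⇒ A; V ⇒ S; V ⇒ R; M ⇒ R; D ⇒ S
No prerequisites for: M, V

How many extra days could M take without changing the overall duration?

0

M→D→A = 6+3+7 = 16 sets the makespan at 16 days.
The longest chain containing M totals 16 days.
Float = 16 − 16 = 0.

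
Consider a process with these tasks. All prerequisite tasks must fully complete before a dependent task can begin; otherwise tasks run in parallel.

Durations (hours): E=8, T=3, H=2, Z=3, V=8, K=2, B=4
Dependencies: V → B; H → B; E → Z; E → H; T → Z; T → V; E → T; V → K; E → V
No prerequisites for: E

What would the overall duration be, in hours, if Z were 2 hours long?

The binding path is E→T→V→B = 8+3+8+4 = 23; finish at 23 hours.
The longest path through Z is only 14 hours, so Z has float 9.
The critical path is still E→T→V→B; finish is now 23 hours.

23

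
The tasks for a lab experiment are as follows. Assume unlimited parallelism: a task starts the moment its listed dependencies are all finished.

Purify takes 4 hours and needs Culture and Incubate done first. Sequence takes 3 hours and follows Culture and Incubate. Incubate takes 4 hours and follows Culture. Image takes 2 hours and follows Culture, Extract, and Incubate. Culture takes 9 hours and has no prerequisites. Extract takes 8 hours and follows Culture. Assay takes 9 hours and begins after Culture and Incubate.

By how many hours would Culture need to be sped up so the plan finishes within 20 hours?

2

Current finish: 22 hours; target: 20.
Culture is on every critical path, so each hour cut from Culture cuts the finish by one (this holds down to a finish of 14).
Need 22 − 20 = 2 hours off Culture → Culture becomes 7 hours, finish becomes 20.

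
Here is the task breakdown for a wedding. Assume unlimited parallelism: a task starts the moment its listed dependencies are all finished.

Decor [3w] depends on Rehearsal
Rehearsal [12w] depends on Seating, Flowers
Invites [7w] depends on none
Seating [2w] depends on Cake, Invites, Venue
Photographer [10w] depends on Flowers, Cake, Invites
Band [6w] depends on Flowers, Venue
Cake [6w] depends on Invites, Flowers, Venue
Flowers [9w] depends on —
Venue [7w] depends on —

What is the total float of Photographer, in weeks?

Flowers→Cake→Seating→Rehearsal→Decor = 9+6+2+12+3 = 32 sets the makespan at 32 weeks.
Photographer finishes as early as 25 and must finish by 32.
Slack of Photographer = 22 − 15 = 7 weeks.

7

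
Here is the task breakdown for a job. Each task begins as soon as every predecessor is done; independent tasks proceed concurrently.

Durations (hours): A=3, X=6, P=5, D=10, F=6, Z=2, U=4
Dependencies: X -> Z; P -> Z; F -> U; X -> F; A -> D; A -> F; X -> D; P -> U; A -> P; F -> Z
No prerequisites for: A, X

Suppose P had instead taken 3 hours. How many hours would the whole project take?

16

Actual critical path: X→D = 6+10 = 16 ⇒ 16 hours.
The longest path through P is only 12 hours, so P has float 4.
The critical path is still X→D; finish is now 16 hours.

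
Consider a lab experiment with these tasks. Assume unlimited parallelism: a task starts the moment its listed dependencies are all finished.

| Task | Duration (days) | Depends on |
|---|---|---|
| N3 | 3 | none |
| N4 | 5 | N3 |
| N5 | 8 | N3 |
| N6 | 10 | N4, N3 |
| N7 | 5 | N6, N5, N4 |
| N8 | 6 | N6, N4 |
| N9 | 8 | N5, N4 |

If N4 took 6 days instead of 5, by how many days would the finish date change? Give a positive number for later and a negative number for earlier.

1

As given, the longest chain is N3→N4→N6→N8 = 3+5+10+6 = 24, so the finish is 24 days.
N4 is on the critical path; changing it to 6 makes that path 25 days.
No other chain overtakes it, so the finish is 25 days.
Change in finish: 25 − 24 = +1 days.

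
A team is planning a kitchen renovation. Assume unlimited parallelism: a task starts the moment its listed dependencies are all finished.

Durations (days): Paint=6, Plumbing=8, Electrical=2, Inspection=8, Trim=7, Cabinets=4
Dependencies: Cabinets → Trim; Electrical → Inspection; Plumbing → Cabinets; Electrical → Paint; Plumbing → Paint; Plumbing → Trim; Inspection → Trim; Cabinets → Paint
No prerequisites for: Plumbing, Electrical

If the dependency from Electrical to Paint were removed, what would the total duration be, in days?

19

Original critical path: Plumbing→Cabinets→Trim = 8+4+7 = 19 ⇒ 19 days.
Dropping Electrical→Paint doesn't change Paint's earliest start (12); another predecessor still binds.
The longest chain is now Plumbing→Cabinets→Trim = 8+4+7 = 19, so the job takes 19 days.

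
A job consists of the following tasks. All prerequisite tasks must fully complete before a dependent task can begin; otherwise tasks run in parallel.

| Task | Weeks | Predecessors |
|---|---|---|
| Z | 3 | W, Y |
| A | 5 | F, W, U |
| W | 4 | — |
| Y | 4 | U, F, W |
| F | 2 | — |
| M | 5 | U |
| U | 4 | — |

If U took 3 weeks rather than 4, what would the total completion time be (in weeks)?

As given, the longest chain is U→Y→Z = 4+4+3 = 11, so the finish is 11 weeks.
U is on the critical path; changing it to 3 makes that path 10 weeks.
Now W→Y→Z = 4+4+3 = 11 is longest, so the finish becomes 11 weeks.

11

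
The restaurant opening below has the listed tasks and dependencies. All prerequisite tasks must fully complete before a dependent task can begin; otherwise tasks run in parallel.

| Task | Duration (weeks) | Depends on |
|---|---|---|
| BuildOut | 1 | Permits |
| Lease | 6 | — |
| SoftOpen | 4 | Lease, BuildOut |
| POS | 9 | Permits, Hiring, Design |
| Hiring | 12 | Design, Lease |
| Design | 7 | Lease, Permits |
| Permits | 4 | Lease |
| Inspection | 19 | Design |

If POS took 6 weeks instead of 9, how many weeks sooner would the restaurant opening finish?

Baseline: Lease→Permits→Design→Hiring→POS = 6+4+7+12+9 = 38 → 38 weeks.
POS is on the critical path; changing it to 6 makes that path 35 weeks.
Now Lease→Permits→Design→Inspection = 6+4+7+19 = 36 is longest, so the finish becomes 36 weeks.
Change in finish: 36 − 38 = -2 weeks.

2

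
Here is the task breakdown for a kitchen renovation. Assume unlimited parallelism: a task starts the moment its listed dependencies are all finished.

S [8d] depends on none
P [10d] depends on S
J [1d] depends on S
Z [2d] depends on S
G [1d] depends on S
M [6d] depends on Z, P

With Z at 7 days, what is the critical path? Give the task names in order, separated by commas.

Critical path before the change: S→P→M = 8+10+6 = 24 giving 24 days.
Z is off the critical path — its longest chain is 16 days, giving 8 of slack.
No other chain overtakes it, so the finish is 24 days.

S, P, M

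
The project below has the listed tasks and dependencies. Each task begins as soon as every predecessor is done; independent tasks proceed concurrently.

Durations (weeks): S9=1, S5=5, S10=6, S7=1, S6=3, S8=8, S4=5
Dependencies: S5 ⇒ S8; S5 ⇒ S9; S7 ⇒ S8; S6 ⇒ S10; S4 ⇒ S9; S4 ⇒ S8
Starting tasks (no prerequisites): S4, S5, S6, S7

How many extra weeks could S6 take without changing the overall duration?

4

S4→S8 = 5+8 = 13 sets the makespan at 13 weeks.
Longest path through S6: 9 weeks (earliest finish 3, latest finish 7).
Float = 13 − 9 = 4.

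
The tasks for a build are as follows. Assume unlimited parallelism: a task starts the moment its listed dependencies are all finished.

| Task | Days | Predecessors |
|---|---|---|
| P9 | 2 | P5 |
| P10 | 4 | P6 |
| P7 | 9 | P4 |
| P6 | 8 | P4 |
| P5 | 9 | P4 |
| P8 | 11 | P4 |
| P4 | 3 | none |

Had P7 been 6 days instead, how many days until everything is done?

15

Critical path before the change: P4→P6→P10 = 3+8+4 = 15 giving 15 days.
P7 is off the critical path — its longest chain is 12 days, giving 3 of slack.
The critical path is still P4→P6→P10; finish is now 15 days.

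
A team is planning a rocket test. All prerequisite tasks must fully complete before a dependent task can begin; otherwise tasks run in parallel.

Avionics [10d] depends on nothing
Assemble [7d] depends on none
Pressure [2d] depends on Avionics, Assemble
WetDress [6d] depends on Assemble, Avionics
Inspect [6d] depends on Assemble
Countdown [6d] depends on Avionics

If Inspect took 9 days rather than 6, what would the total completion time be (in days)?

Critical path before the change: Avionics→WetDress = 10+6 = 16 giving 16 days.
Inspect is off the critical path — its longest chain is 13 days, giving 3 of slack.
No other chain overtakes it, so the finish is 16 days.

16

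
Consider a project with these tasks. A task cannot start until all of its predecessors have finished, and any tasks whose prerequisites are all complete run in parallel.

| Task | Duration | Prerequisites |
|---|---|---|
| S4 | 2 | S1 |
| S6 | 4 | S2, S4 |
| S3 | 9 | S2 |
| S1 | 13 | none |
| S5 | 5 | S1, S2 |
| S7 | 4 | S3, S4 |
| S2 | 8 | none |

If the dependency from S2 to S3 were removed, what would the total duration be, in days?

Original critical path: S2→S3→S7 = 8+9+4 = 21 ⇒ 21 days.
Without S2→S3, S3's earliest start moves from 8 to 0.
The longest chain is now S1→S4→S6 = 13+2+4 = 19, so the schedule takes 19 days.

19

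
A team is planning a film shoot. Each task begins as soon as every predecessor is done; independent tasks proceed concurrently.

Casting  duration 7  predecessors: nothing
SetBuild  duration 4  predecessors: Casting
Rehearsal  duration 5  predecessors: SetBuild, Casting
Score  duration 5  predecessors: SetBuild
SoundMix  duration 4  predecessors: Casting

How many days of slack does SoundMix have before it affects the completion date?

5

The longest chain is Casting→SetBuild→Rehearsal = 7+4+5 = 16; overall finish 16 days.
SoundMix finishes as early as 11 and must finish by 16.
Slack of SoundMix = 12 − 7 = 5 days.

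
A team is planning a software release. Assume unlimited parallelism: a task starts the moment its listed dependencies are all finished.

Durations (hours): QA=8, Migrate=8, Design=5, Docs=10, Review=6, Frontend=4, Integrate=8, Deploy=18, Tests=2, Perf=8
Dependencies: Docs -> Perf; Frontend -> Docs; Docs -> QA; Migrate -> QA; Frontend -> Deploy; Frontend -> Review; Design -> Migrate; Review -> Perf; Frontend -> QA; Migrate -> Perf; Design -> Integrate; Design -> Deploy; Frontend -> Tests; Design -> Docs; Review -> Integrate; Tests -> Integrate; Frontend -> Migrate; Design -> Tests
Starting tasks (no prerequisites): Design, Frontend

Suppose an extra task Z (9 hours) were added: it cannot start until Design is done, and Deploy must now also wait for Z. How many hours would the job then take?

Originally the job takes 23 hours.
With Z inserted, Deploy now waits for max(Design, Frontend, Z).
New critical path: Design→Z→Deploy = 5+9+18 = 32 ⇒ 32 hours.

32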